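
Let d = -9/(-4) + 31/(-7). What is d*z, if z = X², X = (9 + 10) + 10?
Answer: -51301/28 ≈ -1832.2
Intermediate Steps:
d = -61/28 (d = -9*(-¼) + 31*(-⅐) = 9/4 - 31/7 = -61/28 ≈ -2.1786)
X = 29 (X = 19 + 10 = 29)
z = 841 (z = 29² = 841)
d*z = -61/28*841 = -51301/28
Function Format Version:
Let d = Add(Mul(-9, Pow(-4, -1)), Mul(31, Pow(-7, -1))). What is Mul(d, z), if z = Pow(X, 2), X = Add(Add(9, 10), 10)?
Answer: Rational(-51301, 28) ≈ -1832.2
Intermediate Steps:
d = Rational(-61, 28) (d = Add(Mul(-9, Rational(-1, 4)), Mul(31, Rational(-1, 7))) = Add(Rational(9, 4), Rational(-31, 7)) = Rational(-61, 28) ≈ -2.1786)
X = 29 (X = Add(19, 10) = 29)
z = 841 (z = Pow(29, 2) = 841)
Mul(d, z) = Mul(Rational(-61, 28), 841) = Rational(-51301, 28)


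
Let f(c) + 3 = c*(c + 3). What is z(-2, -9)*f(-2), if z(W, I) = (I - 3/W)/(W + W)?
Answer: -75/8 ≈ -9.3750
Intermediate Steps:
f(c) = -3 + c*(3 + c) (f(c) = -3 + c*(c + 3) = -3 + c*(3 + c))
z(W, I) = (I - 3/W)/(2*W) (z(W, I) = (I - 3/W)/((2*W)) = (I - 3/W)*(1/(2*W)) = (I - 3/W)/(2*W))
z(-2, -9)*f(-2) = ((½)*(-3 - 9*(-2))/(-2)²)*(-3 + (-2)² + 3*(-2)) = ((½)*(¼)*(-3 + 18))*(-3 + 4 - 6) = ((½)*(¼)*15)*(-5) = (15/8)*(-5) = -75/8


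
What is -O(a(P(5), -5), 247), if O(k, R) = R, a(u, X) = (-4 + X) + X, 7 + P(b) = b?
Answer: -247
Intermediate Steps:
P(b) = -7 + b
a(u, X) = -4 + 2*X
-O(a(P(5), -5), 247) = -1*247 = -247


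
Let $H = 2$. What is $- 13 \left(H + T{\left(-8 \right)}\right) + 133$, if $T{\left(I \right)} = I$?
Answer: $211$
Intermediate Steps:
$- 13 \left(H + T{\left(-8 \right)}\right) + 133 = - 13 \left(2 - 8\right) + 133 = \left(-13\right) \left(-6\right) + 133 = 78 + 133 = 211$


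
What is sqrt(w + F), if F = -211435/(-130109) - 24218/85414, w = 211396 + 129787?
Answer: sqrt(214983841595622080260391)/793795009 ≈ 584.11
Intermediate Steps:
w = 341183
F = 1064894952/793795009 (F = -211435*(-1/130109) - 24218*1/85414 = 30205/18587 - 12109/42707 = 1064894952/793795009 ≈ 1.3415)
sqrt(w + F) = sqrt(341183 + 1064894952/793795009) = sqrt(270830427450599/793795009) = sqrt(214983841595622080260391)/793795009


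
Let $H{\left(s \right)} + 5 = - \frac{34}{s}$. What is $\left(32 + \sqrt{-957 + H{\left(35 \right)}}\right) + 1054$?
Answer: $1086 + \frac{2 i \sqrt{294910}}{35} \approx 1086.0 + 31.032 i$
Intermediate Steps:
$H{\left(s \right)} = -5 - \frac{34}{s}$
$\left(32 + \sqrt{-957 + H{\left(35 \right)}}\right) + 1054 = \left(32 + \sqrt{-957 - \left(5 + \frac{34}{35}\right)}\right) + 1054 = \left(32 + \sqrt{-957 - \frac{209}{35}}\right) + 1054 = \left(32 + \sqrt{- \frac{33704}{35}}\right) + 1054 = \left(32 + \frac{2 i \sqrt{294910}}{35}\right) + 1054 = 1086 + \frac{2 i \sqrt{294910}}{35}$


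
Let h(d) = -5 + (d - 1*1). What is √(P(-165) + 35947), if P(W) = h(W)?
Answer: 8*√559 ≈ 189.15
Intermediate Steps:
h(d) = -6 + d (h(d) = -5 + (d - 1) = -5 + (-1 + d) = -6 + d)
P(W) = -6 + W
√(P(-165) + 35947) = √((-6 - 165) + 35947) = √(-171 + 35947) = √35776 = 8*√559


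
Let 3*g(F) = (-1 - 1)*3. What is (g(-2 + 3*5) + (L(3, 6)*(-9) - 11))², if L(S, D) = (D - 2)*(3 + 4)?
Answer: 70225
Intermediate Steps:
L(S, D) = -14 + 7*D (L(S, D) = (-2 + D)*7 = -14 + 7*D)
g(F) = -2 (g(F) = ((-1 - 1)*3)/3 = (-2*3)/3 = (⅓)*(-6) = -2)
(g(-2 + 3*5) + (L(3, 6)*(-9) - 11))² = (-2 + ((-14 + 7*6)*(-9) - 11))² = (-2 + ((-14 + 42)*(-9) - 11))² = (-2 + (28*(-9) - 11))² = (-2 + (-252 - 11))² = (-2 - 263)² = (-265)² = 70225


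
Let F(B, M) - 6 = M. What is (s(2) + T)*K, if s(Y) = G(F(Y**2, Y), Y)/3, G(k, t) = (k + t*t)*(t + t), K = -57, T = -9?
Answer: -399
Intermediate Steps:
F(B, M) = 6 + M
G(k, t) = 2*t*(k + t**2) (G(k, t) = (k + t**2)*(2*t) = 2*t*(k + t**2))
s(Y) = 2*Y*(6 + Y + Y**2)/3 (s(Y) = (2*Y*((6 + Y) + Y**2))/3 = (2*Y*(6 + Y + Y**2))*(1/3) = 2*Y*(6 + Y + Y**2)/3)
(s(2) + T)*K = ((2/3)*2*(6 + 2 + 2**2) - 9)*(-57) = ((2/3)*2*(6 + 2 + 4) - 9)*(-57) = ((2/3)*2*12 - 9)*(-57) = (16 - 9)*(-57) = 7*(-57) = -399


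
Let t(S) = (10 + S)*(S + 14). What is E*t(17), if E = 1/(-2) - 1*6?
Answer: -10881/2 ≈ -5440.5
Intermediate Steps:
E = -13/2 (E = -1/2 - 6 = -13/2 ≈ -6.5000)
t(S) = (10 + S)*(14 + S)
E*t(17) = -13*(140 + 17**2 + 24*17)/2 = -13*(140 + 289 + 408)/2 = -13/2*837 = -10881/2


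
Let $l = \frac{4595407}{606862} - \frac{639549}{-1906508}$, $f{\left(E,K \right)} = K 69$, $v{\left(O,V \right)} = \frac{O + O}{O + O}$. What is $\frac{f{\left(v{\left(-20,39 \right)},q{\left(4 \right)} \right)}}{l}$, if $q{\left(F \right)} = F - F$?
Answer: $0$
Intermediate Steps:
$q{\left(F \right)} = 0$
$v{\left(O,V \right)} = 1$ ($v{\left(O,V \right)} = \frac{2 O}{2 O} = 2 O \frac{1}{2 O} = 1$)
$f{\left(E,K \right)} = 69 K$
$l = \frac{4574649096997}{578493628948}$ ($l = 4595407 \cdot \frac{1}{606862} - - \frac{639549}{1906508} = \frac{4595407}{606862} + \frac{639549}{1906508} = \frac{4574649096997}{578493628948} \approx 7.9079$)
$\frac{f{\left(v{\left(-20,39 \right)},q{\left(4 \right)} \right)}}{l} = \frac{69 \cdot 0}{\frac{4574649096997}{578493628948}} = 0 \cdot \frac{578493628948}{4574649096997} = 0$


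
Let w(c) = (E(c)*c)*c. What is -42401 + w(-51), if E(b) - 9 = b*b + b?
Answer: 6613558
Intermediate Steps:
E(b) = 9 + b + b² (E(b) = 9 + (b*b + b) = 9 + (b² + b) = 9 + (b + b²) = 9 + b + b²)
w(c) = c²*(9 + c + c²) (w(c) = ((9 + c + c²)*c)*c = (c*(9 + c + c²))*c = c²*(9 + c + c²))
-42401 + w(-51) = -42401 + (-51)²*(9 - 51 + (-51)²) = -42401 + 2601*(9 - 51 + 2601) = -42401 + 2601*2559 = -42401 + 6655959 = 6613558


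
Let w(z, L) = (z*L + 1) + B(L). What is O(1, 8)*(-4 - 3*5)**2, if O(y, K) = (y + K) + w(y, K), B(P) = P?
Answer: 9386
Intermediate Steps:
w(z, L) = 1 + L + L*z (w(z, L) = (z*L + 1) + L = (L*z + 1) + L = (1 + L*z) + L = 1 + L + L*z)
O(y, K) = 1 + y + 2*K + K*y (O(y, K) = (y + K) + (1 + K + K*y) = (K + y) + (1 + K + K*y) = 1 + y + 2*K + K*y)
O(1, 8)*(-4 - 3*5)**2 = (1 + 1 + 2*8 + 8*1)*(-4 - 3*5)**2 = (1 + 1 + 16 + 8)*(-4 - 15)**2 = 26*(-19)**2 = 26*361 = 9386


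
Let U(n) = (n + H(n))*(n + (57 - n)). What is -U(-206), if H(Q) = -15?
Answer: 12597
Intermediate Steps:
U(n) = -855 + 57*n (U(n) = (n - 15)*(n + (57 - n)) = (-15 + n)*57 = -855 + 57*n)
-U(-206) = -(-855 + 57*(-206)) = -(-855 - 11742) = -1*(-12597) = 12597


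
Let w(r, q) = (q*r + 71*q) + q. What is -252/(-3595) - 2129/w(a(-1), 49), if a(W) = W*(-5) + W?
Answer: -6715307/13387780 ≈ -0.50160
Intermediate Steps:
a(W) = -4*W (a(W) = -5*W + W = -4*W)
w(r, q) = 72*q + q*r (w(r, q) = (71*q + q*r) + q = 72*q + q*r)
-252/(-3595) - 2129/w(a(-1), 49) = -252/(-3595) - 2129*1/(49*(72 - 4*(-1))) = -252*(-1/3595) - 2129*1/(49*(72 + 4)) = 252/3595 - 2129/(49*76) = 252/3595 - 2129/3724 = -6715307/13387780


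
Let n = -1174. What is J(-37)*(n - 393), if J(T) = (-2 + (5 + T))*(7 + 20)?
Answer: 1438506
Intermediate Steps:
J(T) = 81 + 27*T (J(T) = (3 + T)*27 = 81 + 27*T)
J(-37)*(n - 393) = (81 + 27*(-37))*(-1174 - 393) = (81 - 999)*(-1567) = -918*(-1567) = 1438506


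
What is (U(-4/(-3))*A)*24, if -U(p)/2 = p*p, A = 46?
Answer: -11776/3 ≈ -3925.3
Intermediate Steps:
U(p) = -2*p**2 (U(p) = -2*p*p = -2*p**2)
(U(-4/(-3))*A)*24 = (-2*(-4/(-3))**2*46)*24 = (-2*(-4*(-1/3))**2*46)*24 = (-2*(4/3)**2*46)*24 = (-2*16/9*46)*24 = -32/9*46*24 = -1472/9*24 = -11776/3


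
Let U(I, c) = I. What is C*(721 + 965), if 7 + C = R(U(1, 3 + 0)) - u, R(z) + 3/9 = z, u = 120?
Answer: -212998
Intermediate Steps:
R(z) = -⅓ + z
C = -379/3 (C = -7 + ((-⅓ + 1) - 1*120) = -7 + (⅔ - 120) = -7 - 358/3 = -379/3 ≈ -126.33)
C*(721 + 965) = -379*(721 + 965)/3 = -379/3*1686 = -212998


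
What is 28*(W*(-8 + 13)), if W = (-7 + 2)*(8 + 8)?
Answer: -11200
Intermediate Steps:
W = -80 (W = -5*16 = -80)
28*(W*(-8 + 13)) = 28*(-80*(-8 + 13)) = 28*(-80*5) = 28*(-400) = -11200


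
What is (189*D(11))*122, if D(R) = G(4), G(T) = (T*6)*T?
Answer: 2213568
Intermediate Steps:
G(T) = 6*T**2 (G(T) = (6*T)*T = 6*T**2)
D(R) = 96 (D(R) = 6*4**2 = 6*16 = 96)
(189*D(11))*122 = (189*96)*122 = 18144*122 = 2213568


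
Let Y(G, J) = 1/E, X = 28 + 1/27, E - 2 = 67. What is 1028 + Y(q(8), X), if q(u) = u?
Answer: 70933/69 ≈ 1028.0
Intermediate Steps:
E = 69 (E = 2 + 67 = 69)
X = 757/27 (X = 28 + 1/27 = 757/27 ≈ 28.037)
Y(G, J) = 1/69
1028 + Y(q(8), X) = 1028 + 1/69 = 70933/69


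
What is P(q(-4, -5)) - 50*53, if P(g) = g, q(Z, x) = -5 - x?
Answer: -2650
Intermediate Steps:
P(q(-4, -5)) - 50*53 = (-5 - 1*(-5)) - 50*53 = (-5 + 5) - 2650 = 0 - 2650 = -2650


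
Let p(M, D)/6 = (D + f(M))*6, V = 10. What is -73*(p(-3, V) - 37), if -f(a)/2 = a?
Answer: -39347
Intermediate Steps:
f(a) = -2*a
p(M, D) = -72*M + 36*D (p(M, D) = 6*((D - 2*M)*6) = 6*(-12*M + 6*D) = -72*M + 36*D)
-73*(p(-3, V) - 37) = -73*((-72*(-3) + 36*10) - 37) = -73*((216 + 360) - 37) = -73*(576 - 37) = -73*539 = -39347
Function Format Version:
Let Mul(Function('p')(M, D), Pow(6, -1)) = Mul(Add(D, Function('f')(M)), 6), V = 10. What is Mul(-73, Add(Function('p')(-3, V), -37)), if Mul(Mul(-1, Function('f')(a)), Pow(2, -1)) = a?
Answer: -39347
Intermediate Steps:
Function('f')(a) = Mul(-2, a)
Function('p')(M, D) = Add(Mul(-72, M), Mul(36, D)) (Function('p')(M, D) = Mul(6, Mul(Add(D, Mul(-2, M)), 6)) = Mul(6, Add(Mul(-12, M), Mul(6, D))) = Add(Mul(-72, M), Mul(36, D)))
Mul(-73, Add(Function('p')(-3, V), -37)) = Mul(-73, Add(Add(Mul(-72, -3), Mul(36, 10)), -37)) = Mul(-73, Add(Add(216, 360), -37)) = Mul(-73, Add(576, -37)) = Mul(-73, 539) = -39347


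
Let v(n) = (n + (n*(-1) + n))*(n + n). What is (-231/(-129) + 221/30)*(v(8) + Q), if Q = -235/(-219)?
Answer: 333918071/282510 ≈ 1182.0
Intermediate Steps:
v(n) = 2*n² (v(n) = (n + (-n + n))*(2*n) = (n + 0)*(2*n) = n*(2*n) = 2*n²)
Q = 235/219 (Q = -235*(-1/219) = 235/219 ≈ 1.0731)
(-231/(-129) + 221/30)*(v(8) + Q) = (-231/(-129) + 221/30)*(2*8² + 235/219) = (-231*(-1/129) + 221*(1/30))*(2*64 + 235/219) = (77/43 + 221/30)*(128 + 235/219) = (11813/1290)*(28267/219) = 333918071/282510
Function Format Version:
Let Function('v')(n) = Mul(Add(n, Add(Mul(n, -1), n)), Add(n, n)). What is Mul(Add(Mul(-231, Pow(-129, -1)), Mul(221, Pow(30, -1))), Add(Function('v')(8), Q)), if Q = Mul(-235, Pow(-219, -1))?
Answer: Rational(333918071, 282510) ≈ 1182.0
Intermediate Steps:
Function('v')(n) = Mul(2, Pow(n, 2)) (Function('v')(n) = Mul(Add(n, Add(Mul(-1, n), n)), Mul(2, n)) = Mul(Add(n, 0), Mul(2, n)) = Mul(n, Mul(2, n)) = Mul(2, Pow(n, 2)))
Q = Rational(235, 219) (Q = Mul(-235, Rational(-1, 219)) = Rational(235, 219) ≈ 1.0731)
Mul(Add(Mul(-231, Pow(-129, -1)), Mul(221, Pow(30, -1))), Add(Function('v')(8), Q)) = Mul(Add(Mul(-231, Pow(-129, -1)), Mul(221, Pow(30, -1))), Add(Mul(2, Pow(8, 2)), Rational(235, 219))) = Mul(Add(Mul(-231, Rational(-1, 129)), Mul(221, Rational(1, 30))), Add(Mul(2, 64), Rational(235, 219))) = Mul(Add(Rational(77, 43), Rational(221, 30)), Add(128, Rational(235, 219))) = Mul(Rational(11813, 1290), Rational(28267, 219)) = Rational(333918071, 282510)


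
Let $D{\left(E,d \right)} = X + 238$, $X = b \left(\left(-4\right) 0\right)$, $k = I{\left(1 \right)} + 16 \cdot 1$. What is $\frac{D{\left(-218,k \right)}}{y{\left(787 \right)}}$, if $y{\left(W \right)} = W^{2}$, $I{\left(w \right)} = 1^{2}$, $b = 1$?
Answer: $\frac{238}{619369} \approx 0.00038426$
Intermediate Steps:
$I{\left(w \right)} = 1$
$k = 17$ ($k = 1 + 16 \cdot 1 = 1 + 16 = 17$)
$X = 0$ ($X = 1 \left(\left(-4\right) 0\right) = 1 \cdot 0 = 0$)
$D{\left(E,d \right)} = 238$ ($D{\left(E,d \right)} = 0 + 238 = 238$)
$\frac{D{\left(-218,k \right)}}{y{\left(787 \right)}} = \frac{238}{787^{2}} = \frac{238}{619369}$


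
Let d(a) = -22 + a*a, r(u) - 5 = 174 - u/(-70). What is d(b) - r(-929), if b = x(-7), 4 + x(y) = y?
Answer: -4671/70 ≈ -66.729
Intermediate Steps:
x(y) = -4 + y
r(u) = 179 + u/70 (r(u) = 5 + (174 - u/(-70)) = 5 + (174 - u*(-1)/70) = 5 + (174 - (-1)*u/70) = 5 + (174 + u/70) = 179 + u/70)
b = -11 (b = -4 - 7 = -11)
d(a) = -22 + a²
d(b) - r(-929) = (-22 + (-11)²) - (179 + (1/70)*(-929)) = (-22 + 121) - (179 - 929/70) = 99 - 1*11601/70 = 99 - 11601/70 = -4671/70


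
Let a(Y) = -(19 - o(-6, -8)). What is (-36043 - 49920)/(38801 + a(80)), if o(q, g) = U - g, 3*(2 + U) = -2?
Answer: -257889/116362 ≈ -2.2163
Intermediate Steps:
U = -8/3 (U = -2 + (1/3)*(-2) = -2 - 2/3 = -8/3 ≈ -2.6667)
o(q, g) = -8/3 - g
a(Y) = -41/3 (a(Y) = -(19 - (-8/3 - 1*(-8))) = -(19 - (-8/3 + 8)) = -(19 - 1*16/3) = -(19 - 16/3) = -1*41/3 = -41/3)
(-36043 - 49920)/(38801 + a(80)) = (-36043 - 49920)/(38801 - 41/3) = -85963/116362/3 = -85963*3/116362 = -257889/116362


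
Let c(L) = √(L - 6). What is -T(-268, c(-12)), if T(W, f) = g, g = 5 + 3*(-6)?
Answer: 13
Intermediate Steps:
g = -13 (g = 5 - 18 = -13)
c(L) = √(-6 + L)
T(W, f) = -13
-T(-268, c(-12)) = -1*(-13) = 13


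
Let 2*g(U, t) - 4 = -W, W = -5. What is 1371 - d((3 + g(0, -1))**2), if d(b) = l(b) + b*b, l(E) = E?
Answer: -29589/16 ≈ -1849.3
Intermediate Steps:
g(U, t) = 9/2 (g(U, t) = 2 + (-1*(-5))/2 = 2 + (1/2)*5 = 2 + 5/2 = 9/2)
d(b) = b + b**2 (d(b) = b + b*b = b + b**2)
1371 - d((3 + g(0, -1))**2) = 1371 - (3 + 9/2)**2*(1 + (3 + 9/2)**2) = 1371 - (15/2)**2*(1 + (15/2)**2) = 1371 - 225*(1 + 225/4)/4 = 1371 - 225*229/(4*4) = 1371 - 1*51525/16 = 1371 - 51525/16 = -29589/16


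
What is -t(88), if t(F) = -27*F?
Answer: 2376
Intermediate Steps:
-t(88) = -(-27)*88 = -1*(-2376) = 2376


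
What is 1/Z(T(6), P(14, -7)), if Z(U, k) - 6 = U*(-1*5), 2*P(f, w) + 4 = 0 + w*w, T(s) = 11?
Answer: -1/49 ≈ -0.020408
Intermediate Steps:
P(f, w) = -2 + w²/2 (P(f, w) = -2 + (0 + w*w)/2 = -2 + (0 + w²)/2 = -2 + w²/2)
Z(U, k) = 6 - 5*U (Z(U, k) = 6 + U*(-1*5) = 6 + U*(-5) = 6 - 5*U)
1/Z(T(6), P(14, -7)) = 1/(6 - 5*11) = 1/(6 - 55) = 1/(-49) = -1/49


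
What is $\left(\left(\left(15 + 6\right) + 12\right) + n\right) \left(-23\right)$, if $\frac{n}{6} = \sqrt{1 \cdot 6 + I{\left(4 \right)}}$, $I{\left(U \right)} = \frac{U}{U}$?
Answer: $-759 - 138 \sqrt{7} \approx -1124.1$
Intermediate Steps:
$I{\left(U \right)} = 1$
$n = 6 \sqrt{7}$ ($n = 6 \sqrt{1 \cdot 6 + 1} = 6 \sqrt{6 + 1} = 6 \sqrt{7} \approx 15.875$)
$\left(\left(\left(15 + 6\right) + 12\right) + n\right) \left(-23\right) = \left(\left(\left(15 + 6\right) + 12\right) + 6 \sqrt{7}\right) \left(-23\right) = \left(\left(21 + 12\right) + 6 \sqrt{7}\right) \left(-23\right) = \left(33 + 6 \sqrt{7}\right) \left(-23\right) = -759 - 138 \sqrt{7}$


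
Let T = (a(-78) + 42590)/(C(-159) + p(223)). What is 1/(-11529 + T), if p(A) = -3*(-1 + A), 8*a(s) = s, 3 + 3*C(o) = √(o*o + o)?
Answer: -82005520412/950709621071401 + 681284*√25122/2852128863214203 ≈ -8.6219e-5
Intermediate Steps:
C(o) = -1 + √(o + o²)/3 (C(o) = -1 + √(o*o + o)/3 = -1 + √(o² + o)/3 = -1 + √(o + o²)/3)
a(s) = s/8
p(A) = 3 - 3*A
T = 170321/(4*(-667 + √25122/3)) (T = ((⅛)*(-78) + 42590)/((-1 + √(-159*(1 - 159))/3) + (3 - 3*223)) = (-39/4 + 42590)/((-1 + √(-159*(-158))/3) + (3 - 669)) = 170321/(4*((-1 + √25122/3) - 666)) = 170321/(4*(-667 + √25122/3)) ≈ -69.330)
1/(-11529 + T) = 1/(-11529 + (-340812321/5305172 - 170321*√25122/5305172)) = 1/(-61504140309/5305172 - 170321*√25122/5305172)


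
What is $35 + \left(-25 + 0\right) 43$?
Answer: $-1040$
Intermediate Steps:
$35 + \left(-25 + 0\right) 43 = 35 - 1075 = -1040$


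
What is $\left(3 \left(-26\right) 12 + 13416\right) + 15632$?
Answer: $28112$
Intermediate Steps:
$\left(3 \left(-26\right) 12 + 13416\right) + 15632 = \left(\left(-78\right) 12 + 13416\right) + 15632 = \left(-936 + 13416\right) + 15632 = 12480 + 15632 = 28112$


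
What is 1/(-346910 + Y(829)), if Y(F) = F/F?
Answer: -1/346909 ≈ -2.8826e-6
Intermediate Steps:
Y(F) = 1
1/(-346910 + Y(829)) = 1/(-346910 + 1) = 1/(-346909) = -1/346909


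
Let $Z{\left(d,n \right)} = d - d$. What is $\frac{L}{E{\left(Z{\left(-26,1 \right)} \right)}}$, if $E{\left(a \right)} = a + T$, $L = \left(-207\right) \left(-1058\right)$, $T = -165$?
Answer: $- \frac{73002}{55} \approx -1327.3$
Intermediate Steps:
$Z{\left(d,n \right)} = 0$
$L = 219006$
$E{\left(a \right)} = -165 + a$ ($E{\left(a \right)} = a - 165 = -165 + a$)
$\frac{L}{E{\left(Z{\left(-26,1 \right)} \right)}} = \frac{219006}{-165 + 0} = \frac{219006}{-165} = 219006 \left(- \frac{1}{165}\right) = - \frac{73002}{55}$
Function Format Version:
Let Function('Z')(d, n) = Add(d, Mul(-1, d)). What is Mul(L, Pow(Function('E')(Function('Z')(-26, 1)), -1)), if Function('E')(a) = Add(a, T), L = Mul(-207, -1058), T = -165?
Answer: Rational(-73002, 55) ≈ -1327.3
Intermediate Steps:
Function('Z')(d, n) = 0
L = 219006
Function('E')(a) = Add(-165, a) (Function('E')(a) = Add(a, -165) = Add(-165, a))
Mul(L, Pow(Function('E')(Function('Z')(-26, 1)), -1)) = Mul(219006, Pow(Add(-165, 0), -1)) = Mul(219006, Pow(-165, -1)) = Mul(219006, Rational(-1, 165)) = Rational(-73002, 55)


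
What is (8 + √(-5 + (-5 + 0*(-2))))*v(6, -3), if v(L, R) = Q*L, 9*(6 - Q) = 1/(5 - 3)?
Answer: 856/3 + 107*I*√10/3 ≈ 285.33 + 112.79*I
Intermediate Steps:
Q = 107/18 (Q = 6 - 1/(9*(5 - 3)) = 6 - ⅑/2 = 6 - ⅑*½ = 6 - 1/18 = 107/18 ≈ 5.9444)
v(L, R) = 107*L/18
(8 + √(-5 + (-5 + 0*(-2))))*v(6, -3) = (8 + √(-5 + (-5 + 0*(-2))))*((107/18)*6) = (8 + √(-5 + (-5 + 0)))*(107/3) = (8 + √(-5 - 5))*(107/3) = (8 + √(-10))*(107/3) = (8 + I*√10)*(107/3) = 856/3 + 107*I*√10/3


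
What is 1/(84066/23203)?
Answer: 23203/84066 ≈ 0.27601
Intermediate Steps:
1/(84066/23203) = 23203/84066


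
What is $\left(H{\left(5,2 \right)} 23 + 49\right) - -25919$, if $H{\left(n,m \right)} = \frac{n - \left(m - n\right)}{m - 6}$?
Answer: $25922$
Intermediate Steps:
$H{\left(n,m \right)} = \frac{- m + 2 n}{-6 + m}$
$\left(H{\left(5,2 \right)} 23 + 49\right) - -25919 = \left(\frac{\left(-1\right) 2 + 2 \cdot 5}{-6 + 2} \cdot 23 + 49\right) - -25919 = \left(\frac{-2 + 10}{-4} \cdot 23 + 49\right) + 25919 = \left(\left(- \frac{1}{4}\right) 8 \cdot 23 + 49\right) + 25919 = \left(\left(-2\right) 23 + 49\right) + 25919 = \left(-46 + 49\right) + 25919 = 3 + 25919 = 25922$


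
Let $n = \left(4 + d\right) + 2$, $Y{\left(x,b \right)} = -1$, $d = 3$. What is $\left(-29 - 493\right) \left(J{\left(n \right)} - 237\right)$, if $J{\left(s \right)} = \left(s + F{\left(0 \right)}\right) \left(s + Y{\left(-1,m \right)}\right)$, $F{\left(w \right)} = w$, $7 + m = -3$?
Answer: $86130$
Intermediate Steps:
$m = -10$ ($m = -7 - 3 = -10$)
$n = 9$ ($n = \left(4 + 3\right) + 2 = 7 + 2 = 9$)
$J{\left(s \right)} = s \left(-1 + s\right)$ ($J{\left(s \right)} = \left(s + 0\right) \left(s - 1\right) = s \left(-1 + s\right)$)
$\left(-29 - 493\right) \left(J{\left(n \right)} - 237\right) = \left(-29 - 493\right) \left(9 \left(-1 + 9\right) - 237\right) = - 522 \left(9 \cdot 8 - 237\right) = - 522 \left(72 - 237\right) = \left(-522\right) \left(-165\right) = 86130$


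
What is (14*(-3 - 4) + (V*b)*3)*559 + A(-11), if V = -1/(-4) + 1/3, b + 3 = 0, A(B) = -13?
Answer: -230919/4 ≈ -57730.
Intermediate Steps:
b = -3 (b = -3 + 0 = -3)
V = 7/12 (V = -1*(-¼) + 1*(⅓) = ¼ + ⅓ = 7/12 ≈ 0.58333)
(14*(-3 - 4) + (V*b)*3)*559 + A(-11) = (14*(-3 - 4) + ((7/12)*(-3))*3)*559 - 13 = (14*(-7) - 7/4*3)*559 - 13 = (-98 - 21/4)*559 - 13 = -413/4*559 - 13 = -230867/4 - 13 = -230919/4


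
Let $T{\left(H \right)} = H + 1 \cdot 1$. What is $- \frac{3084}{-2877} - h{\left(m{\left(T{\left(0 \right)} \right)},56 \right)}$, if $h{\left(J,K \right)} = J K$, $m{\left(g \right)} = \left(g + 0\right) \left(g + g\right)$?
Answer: $- \frac{106380}{959} \approx -110.93$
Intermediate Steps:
$T{\left(H \right)} = 1 + H$ ($T{\left(H \right)} = H + 1 = 1 + H$)
$m{\left(g \right)} = 2 g^{2}$ ($m{\left(g \right)} = g 2 g = 2 g^{2}$)
$- \frac{3084}{-2877} - h{\left(m{\left(T{\left(0 \right)} \right)},56 \right)} = - \frac{3084}{-2877} - 2 \left(1 + 0\right)^{2} \cdot 56 = \left(-3084\right) \left(- \frac{1}{2877}\right) - 2 \cdot 1^{2} \cdot 56 = \frac{1028}{959} - 2 \cdot 1 \cdot 56 = \frac{1028}{959} - 2 \cdot 56 = \frac{1028}{959} - 112 = - \frac{106380}{959}$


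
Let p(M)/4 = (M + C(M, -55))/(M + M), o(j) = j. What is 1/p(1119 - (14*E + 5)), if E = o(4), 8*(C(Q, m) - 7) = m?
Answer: 4232/8465 ≈ 0.49994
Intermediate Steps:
C(Q, m) = 7 + m/8
E = 4
p(M) = 2*(1/8 + M)/M (p(M) = 4*((M + (7 + (1/8)*(-55)))/(M + M)) = 4*((M + (7 - 55/8))/((2*M))) = 4*((M + 1/8)*(1/(2*M))) = 4*((1/8 + M)*(1/(2*M))) = 4*((1/8 + M)/(2*M)) = 2*(1/8 + M)/M)
1/p(1119 - (14*E + 5)) = 1/(2 + 1/(4*(1119 - (14*4 + 5)))) = 1/(2 + 1/(4*(1119 - (56 + 5)))) = 1/(2 + 1/(4*(1119 - 1*61))) = 1/(2 + 1/(4*(1119 - 61))) = 1/(2 + (1/4)/1058) = 1/(2 + (1/4)*(1/1058)) = 1/(2 + 1/4232) = 1/(8465/4232) = 4232/8465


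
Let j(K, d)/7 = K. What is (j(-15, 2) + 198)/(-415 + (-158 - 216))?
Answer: -31/263 ≈ -0.11787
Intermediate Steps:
j(K, d) = 7*K
(j(-15, 2) + 198)/(-415 + (-158 - 216)) = (7*(-15) + 198)/(-415 + (-158 - 216)) = (-105 + 198)/(-415 - 374) = 93/(-789) = 93*(-1/789) = -31/263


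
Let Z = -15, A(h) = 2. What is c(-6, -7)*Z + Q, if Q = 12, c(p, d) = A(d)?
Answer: -18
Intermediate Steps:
c(p, d) = 2
c(-6, -7)*Z + Q = 2*(-15) + 12 = -30 + 12 = -18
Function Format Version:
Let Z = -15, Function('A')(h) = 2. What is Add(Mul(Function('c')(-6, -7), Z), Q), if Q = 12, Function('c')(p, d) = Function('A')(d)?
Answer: -18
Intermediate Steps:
Function('c')(p, d) = 2
Add(Mul(Function('c')(-6, -7), Z), Q) = Add(Mul(2, -15), 12) = Add(-30, 12) = -18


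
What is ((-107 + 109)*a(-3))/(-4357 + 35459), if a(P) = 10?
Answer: 10/15551 ≈ 0.00064305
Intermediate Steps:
((-107 + 109)*a(-3))/(-4357 + 35459) = ((-107 + 109)*10)/(-4357 + 35459) = (2*10)/31102 = 20*(1/31102) = 10/15551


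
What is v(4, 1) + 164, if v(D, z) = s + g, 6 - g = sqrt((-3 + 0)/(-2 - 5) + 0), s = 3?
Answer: 173 - sqrt(21)/7 ≈ 172.35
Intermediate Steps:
g = 6 - sqrt(21)/7 (g = 6 - sqrt((-3 + 0)/(-2 - 5) + 0) = 6 - sqrt(-3/(-7) + 0) = 6 - sqrt(-3*(-1/7) + 0) = 6 - sqrt(3/7 + 0) = 6 - sqrt(3/7) = 6 - sqrt(21)/7 ≈ 5.3453)
v(D, z) = 9 - sqrt(21)/7 (v(D, z) = 3 + (6 - sqrt(21)/7) = 9 - sqrt(21)/7)
v(4, 1) + 164 = (9 - sqrt(21)/7) + 164 = 173 - sqrt(21)/7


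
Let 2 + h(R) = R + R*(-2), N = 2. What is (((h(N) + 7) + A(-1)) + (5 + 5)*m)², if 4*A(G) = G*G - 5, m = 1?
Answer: 144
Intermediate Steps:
h(R) = -2 - R (h(R) = -2 + (R + R*(-2)) = -2 + (R - 2*R) = -2 - R)
A(G) = -5/4 + G²/4 (A(G) = (G*G - 5)/4 = (G² - 5)/4 = (-5 + G²)/4 = -5/4 + G²/4)
(((h(N) + 7) + A(-1)) + (5 + 5)*m)² = ((((-2 - 1*2) + 7) + (-5/4 + (¼)*(-1)²)) + (5 + 5)*1)² = ((((-2 - 2) + 7) + (-5/4 + (¼)*1)) + 10*1)² = (((-4 + 7) + (-5/4 + ¼)) + 10)² = ((3 - 1) + 10)² = (2 + 10)² = 12² = 144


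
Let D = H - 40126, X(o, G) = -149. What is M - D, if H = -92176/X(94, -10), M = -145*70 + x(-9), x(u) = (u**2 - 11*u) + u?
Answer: 4399727/149 ≈ 29528.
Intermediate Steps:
x(u) = u**2 - 10*u
M = -9979 (M = -145*70 - 9*(-10 - 9) = -10150 - 9*(-19) = -10150 + 171 = -9979)
H = 92176/149 (H = -92176/(-149) = -92176*(-1/149) = 92176/149 ≈ 618.63)
D = -5886598/149 (D = 92176/149 - 40126 = -5886598/149 ≈ -39507.)
M - D = -9979 - 1*(-5886598/149) = -9979 + 5886598/149 = 4399727/149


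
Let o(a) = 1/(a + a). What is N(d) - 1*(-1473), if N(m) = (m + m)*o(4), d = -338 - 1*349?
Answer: 5205/4 ≈ 1301.3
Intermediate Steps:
d = -687 (d = -338 - 349 = -687)
o(a) = 1/(2*a)
N(m) = m/4 (N(m) = (m + m)*((1/2)/4) = (2*m)*((1/2)*(1/4)) = (2*m)*(1/8) = m/4)
N(d) - 1*(-1473) = (1/4)*(-687) - 1*(-1473) = -687/4 + 1473 = 5205/4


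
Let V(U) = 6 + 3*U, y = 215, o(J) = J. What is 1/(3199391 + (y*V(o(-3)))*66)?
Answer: 1/3156821 ≈ 3.1677e-7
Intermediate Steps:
1/(3199391 + (y*V(o(-3)))*66) = 1/(3199391 + (215*(6 + 3*(-3)))*66) = 1/(3199391 + (215*(6 - 9))*66) = 1/(3199391 + (215*(-3))*66) = 1/(3199391 - 645*66) = 1/(3199391 - 42570) = 1/3156821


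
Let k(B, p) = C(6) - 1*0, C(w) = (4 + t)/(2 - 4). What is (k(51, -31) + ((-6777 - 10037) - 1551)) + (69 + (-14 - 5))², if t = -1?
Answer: -31733/2 ≈ -15867.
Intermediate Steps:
C(w) = -3/2 (C(w) = (4 - 1)/(2 - 4) = 3/(-2) = 3*(-½) = -3/2)
k(B, p) = -3/2 (k(B, p) = -3/2 - 1*0 = -3/2 + 0 = -3/2)
(k(51, -31) + ((-6777 - 10037) - 1551)) + (69 + (-14 - 5))² = (-3/2 + ((-6777 - 10037) - 1551)) + (69 + (-14 - 5))² = (-3/2 + (-16814 - 1551)) + (69 - 19)² = (-3/2 - 18365) + 50² = -36733/2 + 2500 = -31733/2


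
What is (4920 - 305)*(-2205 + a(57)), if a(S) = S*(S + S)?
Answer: 19812195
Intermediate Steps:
a(S) = 2*S² (a(S) = S*(2*S) = 2*S²)
(4920 - 305)*(-2205 + a(57)) = (4920 - 305)*(-2205 + 2*57²) = 4615*(-2205 + 2*3249) = 4615*(-2205 + 6498) = 4615*4293 = 19812195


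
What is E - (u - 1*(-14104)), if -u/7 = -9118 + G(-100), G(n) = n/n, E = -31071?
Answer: -108994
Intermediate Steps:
G(n) = 1
u = 63819 (u = -7*(-9118 + 1) = -7*(-9117) = 63819)
E - (u - 1*(-14104)) = -31071 - (63819 - 1*(-14104)) = -31071 - (63819 + 14104) = -31071 - 1*77923 = -31071 - 77923 = -108994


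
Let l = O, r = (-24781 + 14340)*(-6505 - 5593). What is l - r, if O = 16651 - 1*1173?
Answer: -126299740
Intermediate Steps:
r = 126315218 (r = -10441*(-12098) = 126315218)
O = 15478 (O = 16651 - 1173 = 15478)
l = 15478
l - r = 15478 - 1*126315218 = 15478 - 126315218 = -126299740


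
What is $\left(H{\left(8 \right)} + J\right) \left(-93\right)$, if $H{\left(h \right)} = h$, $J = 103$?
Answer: $-10323$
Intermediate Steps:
$\left(H{\left(8 \right)} + J\right) \left(-93\right) = \left(8 + 103\right) \left(-93\right) = 111 \left(-93\right) = -10323$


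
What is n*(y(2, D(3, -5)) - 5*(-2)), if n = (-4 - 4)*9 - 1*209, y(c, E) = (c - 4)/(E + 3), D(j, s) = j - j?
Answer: -7868/3 ≈ -2622.7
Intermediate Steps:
D(j, s) = 0
y(c, E) = (-4 + c)/(3 + E)
n = -281 (n = -8*9 - 209 = -72 - 209 = -281)
n*(y(2, D(3, -5)) - 5*(-2)) = -281*((-4 + 2)/(3 + 0) - 5*(-2)) = -281*(-2/3 + 10) = -281*((⅓)*(-2) + 10) = -281*(-⅔ + 10) = -281*28/3 = -7868/3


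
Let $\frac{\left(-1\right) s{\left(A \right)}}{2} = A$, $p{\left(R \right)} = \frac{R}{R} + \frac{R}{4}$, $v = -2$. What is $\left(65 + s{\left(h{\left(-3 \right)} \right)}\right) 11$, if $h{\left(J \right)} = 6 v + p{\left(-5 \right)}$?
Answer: $\frac{1969}{2} \approx 984.5$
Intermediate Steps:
$p{\left(R \right)} = 1 + \frac{R}{4}$ ($p{\left(R \right)} = 1 + R \frac{1}{4} = 1 + \frac{R}{4}$)
$h{\left(J \right)} = - \frac{49}{4}$ ($h{\left(J \right)} = 6 \left(-2\right) + \left(1 + \frac{1}{4} \left(-5\right)\right) = -12 + \left(1 - \frac{5}{4}\right) = -12 - \frac{1}{4} = - \frac{49}{4}$)
$s{\left(A \right)} = - 2 A$
$\left(65 + s{\left(h{\left(-3 \right)} \right)}\right) 11 = \left(65 - - \frac{49}{2}\right) 11 = \left(65 + \frac{49}{2}\right) 11 = \frac{179}{2} \cdot 11 = \frac{1969}{2}$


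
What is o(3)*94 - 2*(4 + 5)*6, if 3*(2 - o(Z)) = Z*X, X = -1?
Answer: 174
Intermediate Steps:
o(Z) = 2 + Z/3 (o(Z) = 2 - Z*(-1)/3 = 2 - (-1)*Z/3 = 2 + Z/3)
o(3)*94 - 2*(4 + 5)*6 = (2 + (⅓)*3)*94 - 2*(4 + 5)*6 = (2 + 1)*94 - 2*9*6 = 3*94 - 18*6 = 282 - 108 = 174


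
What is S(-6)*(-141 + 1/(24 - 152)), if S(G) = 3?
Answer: -54147/128 ≈ -423.02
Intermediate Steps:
S(-6)*(-141 + 1/(24 - 152)) = 3*(-141 + 1/(24 - 152)) = 3*(-141 + 1/(-128)) = 3*(-141 - 1/128) = 3*(-18049/128) = -54147/128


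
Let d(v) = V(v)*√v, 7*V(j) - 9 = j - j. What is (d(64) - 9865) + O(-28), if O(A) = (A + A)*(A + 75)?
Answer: -87407/7 ≈ -12487.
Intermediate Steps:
O(A) = 2*A*(75 + A) (O(A) = (2*A)*(75 + A) = 2*A*(75 + A))
V(j) = 9/7 (V(j) = 9/7 + (j - j)/7 = 9/7 + (⅐)*0 = 9/7 + 0 = 9/7)
d(v) = 9*√v/7
(d(64) - 9865) + O(-28) = (9*√64/7 - 9865) + 2*(-28)*(75 - 28) = ((9/7)*8 - 9865) + 2*(-28)*47 = (72/7 - 9865) - 2632 = -68983/7 - 2632 = -87407/7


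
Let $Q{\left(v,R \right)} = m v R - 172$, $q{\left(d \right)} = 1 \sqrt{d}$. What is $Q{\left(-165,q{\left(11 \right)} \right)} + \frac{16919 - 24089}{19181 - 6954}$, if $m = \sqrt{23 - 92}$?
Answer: $- \frac{2110214}{12227} - 165 i \sqrt{759} \approx -172.59 - 4545.7 i$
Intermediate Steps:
$m = i \sqrt{69}$ ($m = \sqrt{-69} = i \sqrt{69} \approx 8.3066 i$)
$q{\left(d \right)} = \sqrt{d}$
$Q{\left(v,R \right)} = -172 + i R v \sqrt{69}$ ($Q{\left(v,R \right)} = i \sqrt{69} v R - 172 = i v \sqrt{69} R - 172 = i R v \sqrt{69} - 172 = -172 + i R v \sqrt{69}$)
$Q{\left(-165,q{\left(11 \right)} \right)} + \frac{16919 - 24089}{19181 - 6954} = \left(-172 + i \sqrt{11} \left(-165\right) \sqrt{69}\right) + \frac{16919 - 24089}{19181 - 6954} = \left(-172 - 165 i \sqrt{759}\right) - \frac{7170}{12227} = - \frac{2110214}{12227} - 165 i \sqrt{759}$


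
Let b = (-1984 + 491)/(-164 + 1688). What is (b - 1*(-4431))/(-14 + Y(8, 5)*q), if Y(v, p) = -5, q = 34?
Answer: -293537/12192 ≈ -24.076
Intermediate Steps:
b = -1493/1524 ≈ -0.97966
(b - 1*(-4431))/(-14 + Y(8, 5)*q) = (-1493/1524 - 1*(-4431))/(-14 - 5*34) = (-1493/1524 + 4431)/(-14 - 170) = (6751351/1524)/(-184) = (6751351/1524)*(-1/184) = -293537/12192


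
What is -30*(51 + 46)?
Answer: -2910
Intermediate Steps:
-30*(51 + 46) = -30*97 = -2910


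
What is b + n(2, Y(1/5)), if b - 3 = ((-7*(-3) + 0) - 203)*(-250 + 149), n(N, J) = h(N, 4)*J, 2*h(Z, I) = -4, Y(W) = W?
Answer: 91923/5 ≈ 18385.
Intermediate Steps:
h(Z, I) = -2 (h(Z, I) = (1/2)*(-4) = -2)
n(N, J) = -2*J
b = 18385 (b = 3 + ((-7*(-3) + 0) - 203)*(-250 + 149) = 3 + ((21 + 0) - 203)*(-101) = 3 + (21 - 203)*(-101) = 3 - 182*(-101) = 3 + 18382 = 18385)
b + n(2, Y(1/5)) = 18385 - 2/5 = 91923/5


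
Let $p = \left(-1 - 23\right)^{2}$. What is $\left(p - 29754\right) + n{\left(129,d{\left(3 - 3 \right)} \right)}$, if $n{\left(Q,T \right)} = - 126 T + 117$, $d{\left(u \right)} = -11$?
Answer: $-27675$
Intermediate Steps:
$n{\left(Q,T \right)} = 117 - 126 T$
$p = 576$ ($p = \left(-24\right)^{2} = 576$)
$\left(p - 29754\right) + n{\left(129,d{\left(3 - 3 \right)} \right)} = \left(576 - 29754\right) + \left(117 - -1386\right) = -29178 + \left(117 + 1386\right) = -29178 + 1503 = -27675$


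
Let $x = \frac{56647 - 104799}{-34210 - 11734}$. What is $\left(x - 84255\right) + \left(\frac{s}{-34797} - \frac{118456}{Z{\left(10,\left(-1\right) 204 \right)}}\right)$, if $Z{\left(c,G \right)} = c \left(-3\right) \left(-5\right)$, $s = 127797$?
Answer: $- \frac{424894704330821}{4995979275} \approx -85047.0$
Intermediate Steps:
$Z{\left(c,G \right)} = 15 c$ ($Z{\left(c,G \right)} = - 3 c \left(-5\right) = 15 c$)
$x = \frac{6019}{5743}$ ($x = - \frac{48152}{-45944} = \left(-48152\right) \left(- \frac{1}{45944}\right) = \frac{6019}{5743} \approx 1.0481$)
$\left(x - 84255\right) + \left(\frac{s}{-34797} - \frac{118456}{Z{\left(10,\left(-1\right) 204 \right)}}\right) = \left(\frac{6019}{5743} - 84255\right) + \left(\frac{127797}{-34797} - \frac{118456}{15 \cdot 10}\right) = - \frac{483870446}{5743} + \left(127797 \left(- \frac{1}{34797}\right) - \frac{118456}{150}\right) = - \frac{483870446}{5743} - \frac{690180497}{869925} = - \frac{424894704330821}{4995979275}$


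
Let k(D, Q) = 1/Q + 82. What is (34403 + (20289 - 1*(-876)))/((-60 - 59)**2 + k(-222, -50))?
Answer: 120800/30963 ≈ 3.9014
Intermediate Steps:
k(D, Q) = 82 + 1/Q
(34403 + (20289 - 1*(-876)))/((-60 - 59)**2 + k(-222, -50)) = (34403 + (20289 - 1*(-876)))/((-60 - 59)**2 + (82 + 1/(-50))) = (34403 + (20289 + 876))/((-119)**2 + (82 - 1/50)) = (34403 + 21165)/(14161 + 4099/50) = 55568/(712149/50) = 55568*(50/712149) = 120800/30963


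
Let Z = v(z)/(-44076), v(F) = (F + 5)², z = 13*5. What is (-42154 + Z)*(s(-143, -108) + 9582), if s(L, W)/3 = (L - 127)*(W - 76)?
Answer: -24559769487974/3673 ≈ -6.6866e+9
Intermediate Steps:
z = 65
v(F) = (5 + F)²
s(L, W) = 3*(-127 + L)*(-76 + W) (s(L, W) = 3*((L - 127)*(W - 76)) = 3*((-127 + L)*(-76 + W)) = 3*(-127 + L)*(-76 + W))
Z = -1225/11019 (Z = (5 + 65)²/(-44076) = 70²*(-1/44076) = 4900*(-1/44076) = -1225/11019 ≈ -0.11117)
(-42154 + Z)*(s(-143, -108) + 9582) = (-42154 - 1225/11019)*((28956 - 381*(-108) - 228*(-143) + 3*(-143)*(-108)) + 9582) = -464496151*((28956 + 41148 + 32604 + 46332) + 9582)/11019 = -464496151*(149040 + 9582)/11019 = -464496151/11019*158622 = -24559769487974/3673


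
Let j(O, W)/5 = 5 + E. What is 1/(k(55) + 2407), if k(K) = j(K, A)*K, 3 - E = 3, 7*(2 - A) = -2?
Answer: 1/3782 ≈ 0.00026441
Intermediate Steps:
A = 16/7 (A = 2 - ⅐*(-2) = 2 + 2/7 = 16/7 ≈ 2.2857)
E = 0 (E = 3 - 1*3 = 3 - 3 = 0)
j(O, W) = 25 (j(O, W) = 5*(5 + 0) = 5*5 = 25)
k(K) = 25*K
1/(k(55) + 2407) = 1/(25*55 + 2407) = 1/(1375 + 2407) = 1/3782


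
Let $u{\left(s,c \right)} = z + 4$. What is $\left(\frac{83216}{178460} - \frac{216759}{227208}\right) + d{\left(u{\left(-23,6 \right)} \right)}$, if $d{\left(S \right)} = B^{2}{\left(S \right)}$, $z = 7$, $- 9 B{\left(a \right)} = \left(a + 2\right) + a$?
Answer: $\frac{201421942301}{30410654760} \approx 6.6234$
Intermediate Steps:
$B{\left(a \right)} = - \frac{2}{9} - \frac{2 a}{9}$ ($B{\left(a \right)} = - \frac{\left(a + 2\right) + a}{9} = - \frac{\left(2 + a\right) + a}{9} = - \frac{2 + 2 a}{9} = - \frac{2}{9} - \frac{2 a}{9}$)
$u{\left(s,c \right)} = 11$ ($u{\left(s,c \right)} = 7 + 4 = 11$)
$d{\left(S \right)} = \left(- \frac{2}{9} - \frac{2 S}{9}\right)^{2}$
$\left(\frac{83216}{178460} - \frac{216759}{227208}\right) + d{\left(u{\left(-23,6 \right)} \right)} = \left(\frac{83216}{178460} - \frac{216759}{227208}\right) + \frac{4 \left(1 + 11\right)^{2}}{81} = \left(83216 \cdot \frac{1}{178460} - \frac{72253}{75736}\right) + \frac{4 \cdot 12^{2}}{81} = \left(\frac{20804}{44615} - \frac{72253}{75736}\right) + \frac{4}{81} \cdot 144 = - \frac{1647955851}{3378961640} + \frac{64}{9} = \frac{201421942301}{30410654760}$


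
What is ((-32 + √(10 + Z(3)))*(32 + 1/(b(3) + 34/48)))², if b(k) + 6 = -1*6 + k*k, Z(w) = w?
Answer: 3125202752/3025 - 192876544*√13/3025 ≈ 8.0323e+5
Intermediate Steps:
b(k) = -12 + k² (b(k) = -6 + (-1*6 + k*k) = -6 + (-6 + k²) = -12 + k²)
((-32 + √(10 + Z(3)))*(32 + 1/(b(3) + 34/48)))² = ((-32 + √(10 + 3))*(32 + 1/((-12 + 3²) + 34/48)))² = ((-32 + √13)*(32 + 1/((-12 + 9) + 34*(1/48))))² = ((-32 + √13)*(32 + 1/(-3 + 17/24)))² = ((-32 + √13)*(32 + 1/(-55/24)))² = ((-32 + √13)*(32 - 24/55))² = ((-32 + √13)*(1736/55))² = (-55552/55 + 1736*√13/55)²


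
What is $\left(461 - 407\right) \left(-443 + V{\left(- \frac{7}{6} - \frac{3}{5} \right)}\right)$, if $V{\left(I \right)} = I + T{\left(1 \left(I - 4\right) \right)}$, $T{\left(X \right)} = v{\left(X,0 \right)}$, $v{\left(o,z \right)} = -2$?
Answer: $- \frac{120627}{5} \approx -24125.0$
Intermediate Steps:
$T{\left(X \right)} = -2$
$V{\left(I \right)} = -2 + I$ ($V{\left(I \right)} = I - 2 = -2 + I$)
$\left(461 - 407\right) \left(-443 + V{\left(- \frac{7}{6} - \frac{3}{5} \right)}\right) = \left(461 - 407\right) \left(-443 - \frac{113}{30}\right) = 54 \left(-443 - \frac{113}{30}\right) = 54 \left(- \frac{13403}{30}\right) = - \frac{120627}{5}$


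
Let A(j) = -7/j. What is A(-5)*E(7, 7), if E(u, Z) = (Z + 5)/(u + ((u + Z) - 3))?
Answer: 14/15 ≈ 0.93333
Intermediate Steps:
E(u, Z) = (5 + Z)/(-3 + Z + 2*u) (E(u, Z) = (5 + Z)/(u + ((Z + u) - 3)) = (5 + Z)/(u + (-3 + Z + u)) = (5 + Z)/(-3 + Z + 2*u))
A(-5)*E(7, 7) = (-7/(-5))*((5 + 7)/(-3 + 7 + 2*7)) = (-7*(-⅕))*(12/(-3 + 7 + 14)) = 7*(12/18)/5 = 7*((1/18)*12)/5 = (7/5)*(⅔) = 14/15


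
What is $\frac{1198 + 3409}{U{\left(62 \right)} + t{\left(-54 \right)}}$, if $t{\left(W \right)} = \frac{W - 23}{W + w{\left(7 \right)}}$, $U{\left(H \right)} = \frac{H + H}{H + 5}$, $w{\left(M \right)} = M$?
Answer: $\frac{14507443}{10987} \approx 1320.4$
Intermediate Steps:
$U{\left(H \right)} = \frac{2 H}{5 + H}$
$t{\left(W \right)} = \frac{-23 + W}{7 + W}$ ($t{\left(W \right)} = \frac{W - 23}{W + 7} = \frac{-23 + W}{7 + W}$)
$\frac{1198 + 3409}{U{\left(62 \right)} + t{\left(-54 \right)}} = \frac{1198 + 3409}{2 \cdot 62 \frac{1}{5 + 62} + \frac{-23 - 54}{7 - 54}} = \frac{4607}{2 \cdot 62 \cdot \frac{1}{67} + \frac{1}{-47} \left(-77\right)} = \frac{4607}{2 \cdot 62 \cdot \frac{1}{67} - - \frac{77}{47}} = \frac{4607}{\frac{124}{67} + \frac{77}{47}} = \frac{4607}{\frac{10987}{3149}} = 4607 \cdot \frac{3149}{10987} = \frac{14507443}{10987}$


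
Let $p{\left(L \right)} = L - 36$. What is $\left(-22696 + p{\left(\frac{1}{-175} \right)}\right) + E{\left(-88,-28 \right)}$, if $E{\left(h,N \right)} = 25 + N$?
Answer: $- \frac{3978626}{175} \approx -22735.0$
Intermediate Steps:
$p{\left(L \right)} = -36 + L$
$\left(-22696 + p{\left(\frac{1}{-175} \right)}\right) + E{\left(-88,-28 \right)} = \left(-22696 - \left(36 - \frac{1}{-175}\right)\right) + \left(25 - 28\right) = \left(-22696 - \frac{6301}{175}\right) - 3 = - \frac{3978101}{175} - 3 = - \frac{3978626}{175}$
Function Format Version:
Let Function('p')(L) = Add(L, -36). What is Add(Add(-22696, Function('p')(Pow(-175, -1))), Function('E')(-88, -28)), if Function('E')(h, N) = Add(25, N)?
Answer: Rational(-3978626, 175) ≈ -22735.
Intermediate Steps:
Function('p')(L) = Add(-36, L)
Add(Add(-22696, Function('p')(Pow(-175, -1))), Function('E')(-88, -28)) = Add(Add(-22696, Add(-36, Pow(-175, -1))), Add(25, -28)) = Add(Add(-22696, Add(-36, Rational(-1, 175))), -3) = Add(Add(-22696, Rational(-6301, 175)), -3) = Add(Rational(-3978101, 175), -3) = Rational(-3978626, 175)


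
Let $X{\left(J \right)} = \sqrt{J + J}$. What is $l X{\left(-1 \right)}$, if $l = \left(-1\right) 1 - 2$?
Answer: $- 3 i \sqrt{2} \approx - 4.2426 i$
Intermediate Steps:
$X{\left(J \right)} = \sqrt{2} \sqrt{J}$ ($X{\left(J \right)} = \sqrt{2 J} = \sqrt{2} \sqrt{J}$)
$l = -3$ ($l = -1 - 2 = -3$)
$l X{\left(-1 \right)} = - 3 \sqrt{2} \sqrt{-1} = - 3 \sqrt{2} i = - 3 i \sqrt{2}$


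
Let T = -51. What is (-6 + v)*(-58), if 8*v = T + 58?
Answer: 1189/4 ≈ 297.25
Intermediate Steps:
v = 7/8 (v = (-51 + 58)/8 = (⅛)*7 = 7/8 ≈ 0.87500)
(-6 + v)*(-58) = (-6 + 7/8)*(-58) = -41/8*(-58) = 1189/4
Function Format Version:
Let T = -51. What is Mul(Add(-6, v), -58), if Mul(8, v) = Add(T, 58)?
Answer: Rational(1189, 4) ≈ 297.25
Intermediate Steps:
v = Rational(7, 8) (v = Mul(Rational(1, 8), Add(-51, 58)) = Mul(Rational(1, 8), 7) = Rational(7, 8) ≈ 0.87500)
Mul(Add(-6, v), -58) = Mul(Add(-6, Rational(7, 8)), -58) = Mul(Rational(-41, 8), -58) = Rational(1189, 4)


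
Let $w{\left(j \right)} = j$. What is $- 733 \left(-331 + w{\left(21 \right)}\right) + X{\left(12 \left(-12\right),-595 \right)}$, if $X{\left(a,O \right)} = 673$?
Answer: $227903$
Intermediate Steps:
$- 733 \left(-331 + w{\left(21 \right)}\right) + X{\left(12 \left(-12\right),-595 \right)} = - 733 \left(-331 + 21\right) + 673 = \left(-733\right) \left(-310\right) + 673 = 227230 + 673 = 227903$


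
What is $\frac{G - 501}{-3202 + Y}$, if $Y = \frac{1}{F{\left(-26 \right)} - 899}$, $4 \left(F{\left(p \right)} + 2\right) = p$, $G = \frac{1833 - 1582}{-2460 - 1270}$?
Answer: $\frac{678440103}{4335477472} \approx 0.15649$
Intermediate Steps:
$G = - \frac{251}{3730}$ ($G = \frac{251}{-3730} = 251 \left(- \frac{1}{3730}\right) = - \frac{251}{3730} \approx -0.067292$)
$F{\left(p \right)} = -2 + \frac{p}{4}$
$Y = - \frac{2}{1815}$ ($Y = \frac{1}{\left(-2 + \frac{1}{4} \left(-26\right)\right) - 899} = \frac{1}{\left(-2 - \frac{13}{2}\right) - 899} = \frac{1}{- \frac{17}{2} - 899} = \frac{1}{- \frac{1815}{2}} = - \frac{2}{1815} \approx -0.0011019$)
$\frac{G - 501}{-3202 + Y} = \frac{- \frac{251}{3730} - 501}{-3202 - \frac{2}{1815}} = - \frac{1868981}{3730 \left(- \frac{5811632}{1815}\right)} = \left(- \frac{1868981}{3730}\right) \left(- \frac{1815}{5811632}\right) = \frac{678440103}{4335477472}$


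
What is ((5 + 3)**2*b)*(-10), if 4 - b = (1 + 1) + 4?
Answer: 1280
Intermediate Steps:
b = -2 (b = 4 - ((1 + 1) + 4) = 4 - (2 + 4) = 4 - 1*6 = 4 - 6 = -2)
((5 + 3)**2*b)*(-10) = ((5 + 3)**2*(-2))*(-10) = (8**2*(-2))*(-10) = (64*(-2))*(-10) = -128*(-10) = 1280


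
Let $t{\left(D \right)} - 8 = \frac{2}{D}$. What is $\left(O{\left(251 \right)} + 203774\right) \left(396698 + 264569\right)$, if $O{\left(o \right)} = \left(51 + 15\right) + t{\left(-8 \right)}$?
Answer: $\frac{539191160397}{4} \approx 1.348 \cdot 10^{11}$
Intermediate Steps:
$t{\left(D \right)} = 8 + \frac{2}{D}$
$O{\left(o \right)} = \frac{295}{4}$ ($O{\left(o \right)} = \left(51 + 15\right) + \left(8 + \frac{2}{-8}\right) = 66 + \left(8 + 2 \left(- \frac{1}{8}\right)\right) = 66 + \left(8 - \frac{1}{4}\right) = 66 + \frac{31}{4} = \frac{295}{4}$)
$\left(O{\left(251 \right)} + 203774\right) \left(396698 + 264569\right) = \left(\frac{295}{4} + 203774\right) \left(396698 + 264569\right) = \frac{815391}{4} \cdot 661267 = \frac{539191160397}{4}$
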